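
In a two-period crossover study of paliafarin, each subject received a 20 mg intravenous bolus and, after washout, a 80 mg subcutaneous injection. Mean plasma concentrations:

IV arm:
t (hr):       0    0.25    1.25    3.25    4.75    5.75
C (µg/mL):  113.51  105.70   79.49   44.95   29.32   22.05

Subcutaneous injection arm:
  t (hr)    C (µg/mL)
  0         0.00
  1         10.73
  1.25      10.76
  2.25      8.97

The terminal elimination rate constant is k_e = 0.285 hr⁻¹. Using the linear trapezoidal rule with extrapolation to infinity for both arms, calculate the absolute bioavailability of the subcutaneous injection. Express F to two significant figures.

F = 0.031

Trapezoidal AUC_0→5.75 (IV):
  [0→0.25]: (113.51+105.70)/2 × 0.25 = 27.40125
  [0.25→1.25]: (105.70+79.49)/2 × 1 = 92.595
  [1.25→3.25]: (79.49+44.95)/2 × 2 = 124.44
  [3.25→4.75]: (44.95+29.32)/2 × 1.5 = 55.7025
  [4.75→5.75]: (29.32+22.05)/2 × 1 = 25.685
  Sum = 325.82375 µg/mL·hr
IV tail: 22.05/0.285 = 77.368; AUC_iv,0→∞ = 325.82375 + 77.368 = 403.19175 µg/mL·hr
Trapezoidal AUC_0→2.25 (subcutaneous injection):
  [0→1]: (0.00+10.73)/2 × 1 = 5.365
  [1→1.25]: (10.73+10.76)/2 × 0.25 = 2.68625
  [1.25→2.25]: (10.76+8.97)/2 × 1 = 9.865
  Sum = 17.91625 µg/mL·hr
subcutaneous injection tail: 8.97/0.285 = 31.474; AUC_ev,0→∞ = 17.91625 + 31.474 = 49.39025 µg/mL·hr
F = (AUC_ev/D_ev)/(AUC_iv/D_iv) = (49.39025/80)/(403.19175/20) = 0.617378/20.1596 = 0.0306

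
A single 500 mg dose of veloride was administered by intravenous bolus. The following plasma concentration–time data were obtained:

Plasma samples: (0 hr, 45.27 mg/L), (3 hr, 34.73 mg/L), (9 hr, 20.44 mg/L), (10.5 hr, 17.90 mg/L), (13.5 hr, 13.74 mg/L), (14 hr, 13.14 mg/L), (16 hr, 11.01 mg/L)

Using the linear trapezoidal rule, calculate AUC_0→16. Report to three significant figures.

Trapezoidal AUC_0→16:
  [0→3]: (45.27+34.73)/2 × 3 = 120.0
  [3→9]: (34.73+20.44)/2 × 6 = 165.51
  [9→10.5]: (20.44+17.90)/2 × 1.5 = 28.755
  [10.5→13.5]: (17.90+13.74)/2 × 3 = 47.46
  [13.5→14]: (13.74+13.14)/2 × 0.5 = 6.72
  [14→16]: (13.14+11.01)/2 × 2 = 24.15
  Sum = 392.595 mg/L·hr

AUC = 393 mg/L·hr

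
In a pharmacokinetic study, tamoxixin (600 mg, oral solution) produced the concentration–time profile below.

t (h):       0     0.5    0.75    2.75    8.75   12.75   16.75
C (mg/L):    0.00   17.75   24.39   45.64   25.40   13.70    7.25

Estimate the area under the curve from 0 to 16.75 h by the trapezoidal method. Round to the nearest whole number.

AUC = 413 mg/L·h

Trapezoidal AUC_0→16.75:
  [0→0.5]: (0.00+17.75)/2 × 0.5 = 4.4375
  [0.5→0.75]: (17.75+24.39)/2 × 0.25 = 5.2675
  [0.75→2.75]: (24.39+45.64)/2 × 2 = 70.03
  [2.75→8.75]: (45.64+25.40)/2 × 6 = 213.12
  [8.75→12.75]: (25.40+13.70)/2 × 4 = 78.2
  [12.75→16.75]: (13.70+7.25)/2 × 4 = 41.9
  Sum = 412.955 mg/L·h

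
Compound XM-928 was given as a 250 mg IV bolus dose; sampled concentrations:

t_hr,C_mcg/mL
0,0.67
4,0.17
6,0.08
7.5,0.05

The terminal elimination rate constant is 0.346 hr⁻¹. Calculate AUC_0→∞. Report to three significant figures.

AUC = 2.17 mcg/mL·hr

Trapezoidal AUC_0→7.5:
  [0→4]: (0.67+0.17)/2 × 4 = 1.68
  [4→6]: (0.17+0.08)/2 × 2 = 0.25
  [6→7.5]: (0.08+0.05)/2 × 1.5 = 0.0975
  Sum = 2.0275 mcg/mL·hr
Extrapolated tail: C_last / k_e = 0.05 / 0.346 = 0.145
AUC_0→∞ = 2.0275 + 0.145 = 2.1725 mcg/mL·hr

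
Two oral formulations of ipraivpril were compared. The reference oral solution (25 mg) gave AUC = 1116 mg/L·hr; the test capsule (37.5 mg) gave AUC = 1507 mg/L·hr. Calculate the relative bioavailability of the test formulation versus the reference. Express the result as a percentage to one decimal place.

F_rel = (AUC_test/D_test) / (AUC_ref/D_ref)
      = (1507/37.5) / (1116/25)
      = 40.1867 / 44.64 = 0.9002 = 90.02%

F_rel = 90.0%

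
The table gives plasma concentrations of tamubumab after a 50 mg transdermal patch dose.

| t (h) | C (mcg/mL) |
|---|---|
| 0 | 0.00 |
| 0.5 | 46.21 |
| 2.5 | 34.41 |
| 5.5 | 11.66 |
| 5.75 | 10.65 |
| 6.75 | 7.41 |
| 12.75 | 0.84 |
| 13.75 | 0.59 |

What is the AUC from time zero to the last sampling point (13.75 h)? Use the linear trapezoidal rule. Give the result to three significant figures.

Trapezoidal AUC_0→13.75:
  [0→0.5]: (0.00+46.21)/2 × 0.5 = 11.5525
  [0.5→2.5]: (46.21+34.41)/2 × 2 = 80.62
  [2.5→5.5]: (34.41+11.66)/2 × 3 = 69.105
  [5.5→5.75]: (11.66+10.65)/2 × 0.25 = 2.78875
  [5.75→6.75]: (10.65+7.41)/2 × 1 = 9.03
  [6.75→12.75]: (7.41+0.84)/2 × 6 = 24.75
  [12.75→13.75]: (0.84+0.59)/2 × 1 = 0.715
  Sum = 198.56125 mcg/mL·h

AUC = 199 mcg/mL·h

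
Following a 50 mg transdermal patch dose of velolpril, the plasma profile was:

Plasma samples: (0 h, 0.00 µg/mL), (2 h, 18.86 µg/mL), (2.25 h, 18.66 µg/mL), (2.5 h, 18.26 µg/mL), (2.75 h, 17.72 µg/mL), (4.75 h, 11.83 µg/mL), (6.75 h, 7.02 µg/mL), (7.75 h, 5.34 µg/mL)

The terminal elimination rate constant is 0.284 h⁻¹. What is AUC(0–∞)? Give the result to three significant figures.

Trapezoidal AUC_0→7.75:
  [0→2]: (0.00+18.86)/2 × 2 = 18.86
  [2→2.25]: (18.86+18.66)/2 × 0.25 = 4.69
  [2.25→2.5]: (18.66+18.26)/2 × 0.25 = 4.615
  [2.5→2.75]: (18.26+17.72)/2 × 0.25 = 4.4975
  [2.75→4.75]: (17.72+11.83)/2 × 2 = 29.55
  [4.75→6.75]: (11.83+7.02)/2 × 2 = 18.85
  [6.75→7.75]: (7.02+5.34)/2 × 1 = 6.18
  Sum = 87.2425 µg/mL·h
Extrapolated tail: C_last / k_e = 5.34 / 0.284 = 18.803
AUC_0→∞ = 87.2425 + 18.803 = 106.0455 µg/mL·h

AUC = 106 µg/mL·h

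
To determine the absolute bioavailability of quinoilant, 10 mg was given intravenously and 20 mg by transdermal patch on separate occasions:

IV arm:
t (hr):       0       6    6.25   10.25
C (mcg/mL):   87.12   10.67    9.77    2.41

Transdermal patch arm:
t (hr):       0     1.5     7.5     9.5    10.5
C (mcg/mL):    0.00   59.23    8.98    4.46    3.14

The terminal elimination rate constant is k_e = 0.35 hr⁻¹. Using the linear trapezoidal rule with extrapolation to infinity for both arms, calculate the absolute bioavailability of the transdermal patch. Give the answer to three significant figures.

Trapezoidal AUC_0→10.25 (IV):
  [0→6]: (87.12+10.67)/2 × 6 = 293.37
  [6→6.25]: (10.67+9.77)/2 × 0.25 = 2.555
  [6.25→10.25]: (9.77+2.41)/2 × 4 = 24.36
  Sum = 320.285 mcg/mL·hr
IV tail: 2.41/0.35 = 6.886; AUC_iv,0→∞ = 320.285 + 6.886 = 327.171 mcg/mL·hr
Trapezoidal AUC_0→10.5 (transdermal patch):
  [0→1.5]: (0.00+59.23)/2 × 1.5 = 44.4225
  [1.5→7.5]: (59.23+8.98)/2 × 6 = 204.63
  [7.5→9.5]: (8.98+4.46)/2 × 2 = 13.44
  [9.5→10.5]: (4.46+3.14)/2 × 1 = 3.8
  Sum = 266.2925 mcg/mL·hr
transdermal patch tail: 3.14/0.35 = 8.971; AUC_ev,0→∞ = 266.2925 + 8.971 = 275.2635 mcg/mL·hr
F = (AUC_ev/D_ev)/(AUC_iv/D_iv) = (275.2635/20)/(327.171/10) = 13.763175/32.7171 = 0.4207

F = 0.421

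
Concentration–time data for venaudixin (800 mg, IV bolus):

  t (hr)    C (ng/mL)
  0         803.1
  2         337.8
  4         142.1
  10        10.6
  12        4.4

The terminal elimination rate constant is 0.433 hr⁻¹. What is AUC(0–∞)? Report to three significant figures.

AUC = 2100 ng/mL·hr

Trapezoidal AUC_0→12:
  [0→2]: (803.1+337.8)/2 × 2 = 1140.9
  [2→4]: (337.8+142.1)/2 × 2 = 479.9
  [4→10]: (142.1+10.6)/2 × 6 = 458.1
  [10→12]: (10.6+4.4)/2 × 2 = 15.0
  Sum = 2093.9 ng/mL·hr
Extrapolated tail: C_last / k_e = 4.4 / 0.433 = 10.162
AUC_0→∞ = 2093.9 + 10.162 = 2104.062 ng/mL·hr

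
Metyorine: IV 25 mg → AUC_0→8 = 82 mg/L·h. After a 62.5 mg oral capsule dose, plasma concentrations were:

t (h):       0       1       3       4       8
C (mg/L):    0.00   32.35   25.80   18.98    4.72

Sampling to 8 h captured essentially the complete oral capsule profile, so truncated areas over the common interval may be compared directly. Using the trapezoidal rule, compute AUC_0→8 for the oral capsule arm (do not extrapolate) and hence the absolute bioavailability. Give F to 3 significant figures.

F = 0.703

Trapezoidal AUC_0→8 (oral capsule):
  [0→1]: (0.00+32.35)/2 × 1 = 16.175
  [1→3]: (32.35+25.80)/2 × 2 = 58.15
  [3→4]: (25.80+18.98)/2 × 1 = 22.39
  [4→8]: (18.98+4.72)/2 × 4 = 47.4
  Sum = 144.115 mg/L·h
F = (AUC_ev/D_ev)/(AUC_iv/D_iv) = (144.115/62.5)/(82/25) = 2.30584/3.28 = 0.7030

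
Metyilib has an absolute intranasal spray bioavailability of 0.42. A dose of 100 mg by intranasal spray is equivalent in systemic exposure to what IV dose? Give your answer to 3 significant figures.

D_iv = 42.0 mg

Systemic exposure from an extravascular dose = F × D_ev, so the equivalent IV dose is F × D_ev.
D_iv = F × D_ev = 0.42 × 100 = 42 mg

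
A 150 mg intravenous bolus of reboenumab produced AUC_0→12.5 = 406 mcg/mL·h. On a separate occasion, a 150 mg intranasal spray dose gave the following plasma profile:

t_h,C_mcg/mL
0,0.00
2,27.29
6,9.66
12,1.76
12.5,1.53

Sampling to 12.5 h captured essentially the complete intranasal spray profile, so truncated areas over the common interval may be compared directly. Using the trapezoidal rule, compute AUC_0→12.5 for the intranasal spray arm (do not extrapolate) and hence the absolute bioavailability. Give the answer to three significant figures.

F = 0.336

Trapezoidal AUC_0→12.5 (intranasal spray):
  [0→2]: (0.00+27.29)/2 × 2 = 27.29
  [2→6]: (27.29+9.66)/2 × 4 = 73.9
  [6→12]: (9.66+1.76)/2 × 6 = 34.26
  [12→12.5]: (1.76+1.53)/2 × 0.5 = 0.8225
  Sum = 136.2725 mcg/mL·h
F = (AUC_ev/D_ev)/(AUC_iv/D_iv) = (136.2725/150)/(406/150) = 0.908483/2.70667 = 0.3356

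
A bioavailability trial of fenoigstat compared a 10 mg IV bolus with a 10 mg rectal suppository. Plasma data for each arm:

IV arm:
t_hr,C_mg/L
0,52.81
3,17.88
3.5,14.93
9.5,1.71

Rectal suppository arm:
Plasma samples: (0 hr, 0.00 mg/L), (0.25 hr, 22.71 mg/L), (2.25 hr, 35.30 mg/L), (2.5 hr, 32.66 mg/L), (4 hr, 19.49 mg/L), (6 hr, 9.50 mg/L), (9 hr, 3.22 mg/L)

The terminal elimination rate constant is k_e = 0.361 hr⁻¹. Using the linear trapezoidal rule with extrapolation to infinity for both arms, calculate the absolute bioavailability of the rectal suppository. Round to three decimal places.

Trapezoidal AUC_0→9.5 (IV):
  [0→3]: (52.81+17.88)/2 × 3 = 106.035
  [3→3.5]: (17.88+14.93)/2 × 0.5 = 8.2025
  [3.5→9.5]: (14.93+1.71)/2 × 6 = 49.92
  Sum = 164.1575 mg/L·hr
IV tail: 1.71/0.361 = 4.737; AUC_iv,0→∞ = 164.1575 + 4.737 = 168.8945 mg/L·hr
Trapezoidal AUC_0→9 (rectal suppository):
  [0→0.25]: (0.00+22.71)/2 × 0.25 = 2.83875
  [0.25→2.25]: (22.71+35.30)/2 × 2 = 58.01
  [2.25→2.5]: (35.30+32.66)/2 × 0.25 = 8.495
  [2.5→4]: (32.66+19.49)/2 × 1.5 = 39.1125
  [4→6]: (19.49+9.50)/2 × 2 = 28.99
  [6→9]: (9.50+3.22)/2 × 3 = 19.08
  Sum = 156.52625 mg/L·hr
rectal suppository tail: 3.22/0.361 = 8.920; AUC_ev,0→∞ = 156.52625 + 8.920 = 165.44625 mg/L·hr
F = (AUC_ev/D_ev)/(AUC_iv/D_iv) = (165.44625/10)/(168.8945/10) = 16.544625/16.88945 = 0.9796

F = 0.980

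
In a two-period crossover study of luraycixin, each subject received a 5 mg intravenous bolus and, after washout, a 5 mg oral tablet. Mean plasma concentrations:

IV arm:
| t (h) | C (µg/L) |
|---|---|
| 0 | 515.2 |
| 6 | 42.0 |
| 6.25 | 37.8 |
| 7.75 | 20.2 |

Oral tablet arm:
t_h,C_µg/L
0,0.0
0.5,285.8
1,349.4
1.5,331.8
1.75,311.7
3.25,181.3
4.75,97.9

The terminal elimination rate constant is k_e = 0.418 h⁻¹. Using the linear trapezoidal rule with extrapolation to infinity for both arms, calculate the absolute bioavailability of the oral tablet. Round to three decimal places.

F = 0.730

Trapezoidal AUC_0→7.75 (IV):
  [0→6]: (515.2+42.0)/2 × 6 = 1671.6
  [6→6.25]: (42.0+37.8)/2 × 0.25 = 9.975
  [6.25→7.75]: (37.8+20.2)/2 × 1.5 = 43.5
  Sum = 1725.075 µg/L·h
IV tail: 20.2/0.418 = 48.325; AUC_iv,0→∞ = 1725.075 + 48.325 = 1773.4 µg/L·h
Trapezoidal AUC_0→4.75 (oral tablet):
  [0→0.5]: (0.0+285.8)/2 × 0.5 = 71.45
  [0.5→1]: (285.8+349.4)/2 × 0.5 = 158.8
  [1→1.5]: (349.4+331.8)/2 × 0.5 = 170.3
  [1.5→1.75]: (331.8+311.7)/2 × 0.25 = 80.4375
  [1.75→3.25]: (311.7+181.3)/2 × 1.5 = 369.75
  [3.25→4.75]: (181.3+97.9)/2 × 1.5 = 209.4
  Sum = 1060.1375 µg/L·h
oral tablet tail: 97.9/0.418 = 234.211; AUC_ev,0→∞ = 1060.1375 + 234.211 = 1294.3485 µg/L·h
F = (AUC_ev/D_ev)/(AUC_iv/D_iv) = (1294.3485/5)/(1773.4/5) = 258.8697/354.68 = 0.7299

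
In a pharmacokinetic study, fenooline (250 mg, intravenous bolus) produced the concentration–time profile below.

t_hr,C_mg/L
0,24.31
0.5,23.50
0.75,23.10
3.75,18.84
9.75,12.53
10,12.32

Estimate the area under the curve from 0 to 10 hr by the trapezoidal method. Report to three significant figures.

Trapezoidal AUC_0→10:
  [0→0.5]: (24.31+23.50)/2 × 0.5 = 11.9525
  [0.5→0.75]: (23.50+23.10)/2 × 0.25 = 5.825
  [0.75→3.75]: (23.10+18.84)/2 × 3 = 62.91
  [3.75→9.75]: (18.84+12.53)/2 × 6 = 94.11
  [9.75→10]: (12.53+12.32)/2 × 0.25 = 3.10625
  Sum = 177.90375 mg/L·hr

AUC = 178 mg/L·hr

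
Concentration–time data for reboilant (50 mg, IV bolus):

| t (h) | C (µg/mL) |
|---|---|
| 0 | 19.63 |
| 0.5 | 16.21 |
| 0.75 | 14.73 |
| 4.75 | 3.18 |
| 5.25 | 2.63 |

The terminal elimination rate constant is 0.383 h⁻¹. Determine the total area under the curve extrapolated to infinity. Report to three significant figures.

AUC = 57.0 µg/mL·h

Trapezoidal AUC_0→5.25:
  [0→0.5]: (19.63+16.21)/2 × 0.5 = 8.96
  [0.5→0.75]: (16.21+14.73)/2 × 0.25 = 3.8675
  [0.75→4.75]: (14.73+3.18)/2 × 4 = 35.82
  [4.75→5.25]: (3.18+2.63)/2 × 0.5 = 1.4525
  Sum = 50.1 µg/mL·h
Extrapolated tail: C_last / k_e = 2.63 / 0.383 = 6.867
AUC_0→∞ = 50.1 + 6.867 = 56.967 µg/mL·h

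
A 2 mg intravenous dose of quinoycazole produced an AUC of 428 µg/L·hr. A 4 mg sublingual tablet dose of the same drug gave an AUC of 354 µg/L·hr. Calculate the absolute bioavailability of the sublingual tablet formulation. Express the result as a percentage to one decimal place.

F = (AUC_ev / D_ev) / (AUC_iv / D_iv)
  = (354/4) / (428/2)
  = 88.5 / 214 = 0.4136
  = 41.36%

F = 41.4%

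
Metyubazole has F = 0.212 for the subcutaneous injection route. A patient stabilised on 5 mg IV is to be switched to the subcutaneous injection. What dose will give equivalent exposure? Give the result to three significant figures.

For equal systemic exposure: F × D_ev = D_iv
D_ev = D_iv / F = 5 / 0.212 = 23.5849 mg

D_subcutaneous = 23.6 mg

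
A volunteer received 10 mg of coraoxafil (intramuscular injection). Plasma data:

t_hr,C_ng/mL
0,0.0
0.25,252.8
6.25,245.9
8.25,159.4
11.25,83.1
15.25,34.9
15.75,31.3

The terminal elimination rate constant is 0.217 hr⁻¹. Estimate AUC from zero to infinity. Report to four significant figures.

Trapezoidal AUC_0→15.75:
  [0→0.25]: (0.0+252.8)/2 × 0.25 = 31.6
  [0.25→6.25]: (252.8+245.9)/2 × 6 = 1496.1
  [6.25→8.25]: (245.9+159.4)/2 × 2 = 405.3
  [8.25→11.25]: (159.4+83.1)/2 × 3 = 363.75
  [11.25→15.25]: (83.1+34.9)/2 × 4 = 236.0
  [15.25→15.75]: (34.9+31.3)/2 × 0.5 = 16.55
  Sum = 2549.3 ng/mL·hr
Extrapolated tail: C_last / k_e = 31.3 / 0.217 = 144.240
AUC_0→∞ = 2549.3 + 144.240 = 2693.54 ng/mL·hr

AUC = 2694 ng/mL·hr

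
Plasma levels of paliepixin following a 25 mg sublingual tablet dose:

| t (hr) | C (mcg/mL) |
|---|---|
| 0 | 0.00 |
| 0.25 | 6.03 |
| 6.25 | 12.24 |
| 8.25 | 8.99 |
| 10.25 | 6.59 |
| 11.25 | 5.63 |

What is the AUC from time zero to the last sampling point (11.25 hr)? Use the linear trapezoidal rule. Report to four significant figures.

Trapezoidal AUC_0→11.25:
  [0→0.25]: (0.00+6.03)/2 × 0.25 = 0.75375
  [0.25→6.25]: (6.03+12.24)/2 × 6 = 54.81
  [6.25→8.25]: (12.24+8.99)/2 × 2 = 21.23
  [8.25→10.25]: (8.99+6.59)/2 × 2 = 15.58
  [10.25→11.25]: (6.59+5.63)/2 × 1 = 6.11
  Sum = 98.48375 mcg/mL·hr

AUC = 98.48 mcg/mL·hr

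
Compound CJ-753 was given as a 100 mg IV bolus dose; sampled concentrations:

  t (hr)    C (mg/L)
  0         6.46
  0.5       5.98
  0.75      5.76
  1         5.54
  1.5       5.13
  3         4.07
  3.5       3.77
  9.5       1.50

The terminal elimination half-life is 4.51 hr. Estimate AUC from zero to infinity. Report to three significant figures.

Trapezoidal AUC_0→9.5:
  [0→0.5]: (6.46+5.98)/2 × 0.5 = 3.11
  [0.5→0.75]: (5.98+5.76)/2 × 0.25 = 1.4675
  [0.75→1]: (5.76+5.54)/2 × 0.25 = 1.4125
  [1→1.5]: (5.54+5.13)/2 × 0.5 = 2.6675
  [1.5→3]: (5.13+4.07)/2 × 1.5 = 6.9
  [3→3.5]: (4.07+3.77)/2 × 0.5 = 1.96
  [3.5→9.5]: (3.77+1.50)/2 × 6 = 15.81
  Sum = 33.3275 mg/L·hr
k_e = ln2 / t½ = 0.693147 / 4.51 = 0.1537 hr^-1
Extrapolated tail: C_last / k_e = 1.50 / 0.1537 = 9.759
AUC_0→∞ = 33.3275 + 9.759 = 43.0865 mg/L·hr

AUC = 43.1 mg/L·hr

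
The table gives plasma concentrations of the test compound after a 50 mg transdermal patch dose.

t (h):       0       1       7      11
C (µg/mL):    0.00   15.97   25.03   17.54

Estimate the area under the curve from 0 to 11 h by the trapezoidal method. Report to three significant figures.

Trapezoidal AUC_0→11:
  [0→1]: (0.00+15.97)/2 × 1 = 7.985
  [1→7]: (15.97+25.03)/2 × 6 = 123.0
  [7→11]: (25.03+17.54)/2 × 4 = 85.14
  Sum = 216.125 µg/mL·h

AUC = 216 µg/mL·h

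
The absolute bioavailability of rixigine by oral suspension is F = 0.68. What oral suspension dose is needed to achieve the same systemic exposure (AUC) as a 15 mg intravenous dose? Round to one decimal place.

D_oral = 22.1 mg

For equal systemic exposure: F × D_ev = D_iv
D_ev = D_iv / F = 15 / 0.68 = 22.0588 mg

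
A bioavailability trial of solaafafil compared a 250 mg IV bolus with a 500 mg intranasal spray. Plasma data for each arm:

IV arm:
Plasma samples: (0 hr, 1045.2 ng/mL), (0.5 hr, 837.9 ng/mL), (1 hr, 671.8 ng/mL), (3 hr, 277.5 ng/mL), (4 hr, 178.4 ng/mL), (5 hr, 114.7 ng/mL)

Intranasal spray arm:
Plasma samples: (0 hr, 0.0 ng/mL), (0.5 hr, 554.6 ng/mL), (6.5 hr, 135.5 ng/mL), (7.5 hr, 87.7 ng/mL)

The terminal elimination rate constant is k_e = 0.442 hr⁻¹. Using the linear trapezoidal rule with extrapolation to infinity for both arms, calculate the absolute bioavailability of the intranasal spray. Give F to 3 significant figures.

Trapezoidal AUC_0→5 (IV):
  [0→0.5]: (1045.2+837.9)/2 × 0.5 = 470.775
  [0.5→1]: (837.9+671.8)/2 × 0.5 = 377.425
  [1→3]: (671.8+277.5)/2 × 2 = 949.3
  [3→4]: (277.5+178.4)/2 × 1 = 227.95
  [4→5]: (178.4+114.7)/2 × 1 = 146.55
  Sum = 2172.0 ng/mL·hr
IV tail: 114.7/0.442 = 259.502; AUC_iv,0→∞ = 2172.0 + 259.502 = 2431.502 ng/mL·hr
Trapezoidal AUC_0→7.5 (intranasal spray):
  [0→0.5]: (0.0+554.6)/2 × 0.5 = 138.65
  [0.5→6.5]: (554.6+135.5)/2 × 6 = 2070.3
  [6.5→7.5]: (135.5+87.7)/2 × 1 = 111.6
  Sum = 2320.55 ng/mL·hr
intranasal spray tail: 87.7/0.442 = 198.416; AUC_ev,0→∞ = 2320.55 + 198.416 = 2518.966 ng/mL·hr
F = (AUC_ev/D_ev)/(AUC_iv/D_iv) = (2518.966/500)/(2431.502/250) = 5.037932/9.726008 = 0.5180

F = 0.518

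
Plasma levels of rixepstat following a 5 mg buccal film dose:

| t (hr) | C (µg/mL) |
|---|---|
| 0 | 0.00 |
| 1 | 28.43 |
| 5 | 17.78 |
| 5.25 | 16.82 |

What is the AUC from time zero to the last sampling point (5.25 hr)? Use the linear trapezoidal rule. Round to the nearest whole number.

Trapezoidal AUC_0→5.25:
  [0→1]: (0.00+28.43)/2 × 1 = 14.215
  [1→5]: (28.43+17.78)/2 × 4 = 92.42
  [5→5.25]: (17.78+16.82)/2 × 0.25 = 4.325
  Sum = 110.96 µg/mL·hr

AUC = 111 µg/mL·hr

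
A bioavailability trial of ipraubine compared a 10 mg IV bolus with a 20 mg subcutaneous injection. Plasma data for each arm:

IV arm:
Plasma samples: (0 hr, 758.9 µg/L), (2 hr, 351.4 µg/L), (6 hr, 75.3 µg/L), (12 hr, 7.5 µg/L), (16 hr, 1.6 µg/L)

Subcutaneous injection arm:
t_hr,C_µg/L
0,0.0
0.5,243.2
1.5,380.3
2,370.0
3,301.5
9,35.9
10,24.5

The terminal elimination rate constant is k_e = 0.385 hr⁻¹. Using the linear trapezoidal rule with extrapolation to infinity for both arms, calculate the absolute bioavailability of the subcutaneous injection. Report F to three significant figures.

Trapezoidal AUC_0→16 (IV):
  [0→2]: (758.9+351.4)/2 × 2 = 1110.3
  [2→6]: (351.4+75.3)/2 × 4 = 853.4
  [6→12]: (75.3+7.5)/2 × 6 = 248.4
  [12→16]: (7.5+1.6)/2 × 4 = 18.2
  Sum = 2230.3 µg/L·hr
IV tail: 1.6/0.385 = 4.156; AUC_iv,0→∞ = 2230.3 + 4.156 = 2234.456 µg/L·hr
Trapezoidal AUC_0→10 (subcutaneous injection):
  [0→0.5]: (0.0+243.2)/2 × 0.5 = 60.8
  [0.5→1.5]: (243.2+380.3)/2 × 1 = 311.75
  [1.5→2]: (380.3+370.0)/2 × 0.5 = 187.575
  [2→3]: (370.0+301.5)/2 × 1 = 335.75
  [3→9]: (301.5+35.9)/2 × 6 = 1012.2
  [9→10]: (35.9+24.5)/2 × 1 = 30.2
  Sum = 1938.275 µg/L·hr
subcutaneous injection tail: 24.5/0.385 = 63.636; AUC_ev,0→∞ = 1938.275 + 63.636 = 2001.911 µg/L·hr
F = (AUC_ev/D_ev)/(AUC_iv/D_iv) = (2001.911/20)/(2234.456/10) = 100.09555/223.4456 = 0.4480

F = 0.448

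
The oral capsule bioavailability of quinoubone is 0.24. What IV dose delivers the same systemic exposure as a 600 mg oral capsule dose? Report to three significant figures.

D_iv = 144 mg

Systemic exposure from an extravascular dose = F × D_ev, so the equivalent IV dose is F × D_ev.
D_iv = F × D_ev = 0.24 × 600 = 144 mg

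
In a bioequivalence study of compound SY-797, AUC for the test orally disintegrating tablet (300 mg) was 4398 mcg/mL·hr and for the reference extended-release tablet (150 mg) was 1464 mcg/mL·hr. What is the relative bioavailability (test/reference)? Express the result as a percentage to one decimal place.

F_rel = 150.2%

F_rel = (AUC_test/D_test) / (AUC_ref/D_ref)
      = (4398/300) / (1464/150)
      = 14.66 / 9.76 = 1.5020 = 150.20%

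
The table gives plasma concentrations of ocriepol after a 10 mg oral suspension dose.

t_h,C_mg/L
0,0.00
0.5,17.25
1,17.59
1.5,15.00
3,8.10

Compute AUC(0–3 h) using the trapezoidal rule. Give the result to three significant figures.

Trapezoidal AUC_0→3:
  [0→0.5]: (0.00+17.25)/2 × 0.5 = 4.3125
  [0.5→1]: (17.25+17.59)/2 × 0.5 = 8.71
  [1→1.5]: (17.59+15.00)/2 × 0.5 = 8.1475
  [1.5→3]: (15.00+8.10)/2 × 1.5 = 17.325
  Sum = 38.495 mg/L·h

AUC = 38.5 mg/L·h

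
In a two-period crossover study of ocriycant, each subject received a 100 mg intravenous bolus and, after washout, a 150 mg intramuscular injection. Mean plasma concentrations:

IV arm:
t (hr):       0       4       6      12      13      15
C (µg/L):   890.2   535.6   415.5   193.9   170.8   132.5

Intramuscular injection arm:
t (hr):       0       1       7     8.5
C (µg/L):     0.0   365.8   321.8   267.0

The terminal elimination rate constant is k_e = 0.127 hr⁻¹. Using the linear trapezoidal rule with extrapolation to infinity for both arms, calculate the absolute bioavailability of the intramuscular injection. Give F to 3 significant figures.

Trapezoidal AUC_0→15 (IV):
  [0→4]: (890.2+535.6)/2 × 4 = 2851.6
  [4→6]: (535.6+415.5)/2 × 2 = 951.1
  [6→12]: (415.5+193.9)/2 × 6 = 1828.2
  [12→13]: (193.9+170.8)/2 × 1 = 182.35
  [13→15]: (170.8+132.5)/2 × 2 = 303.3
  Sum = 6116.55 µg/L·hr
IV tail: 132.5/0.127 = 1043.307; AUC_iv,0→∞ = 6116.55 + 1043.307 = 7159.857 µg/L·hr
Trapezoidal AUC_0→8.5 (intramuscular injection):
  [0→1]: (0.0+365.8)/2 × 1 = 182.9
  [1→7]: (365.8+321.8)/2 × 6 = 2062.8
  [7→8.5]: (321.8+267.0)/2 × 1.5 = 441.6
  Sum = 2687.3 µg/L·hr
intramuscular injection tail: 267.0/0.127 = 2102.362; AUC_ev,0→∞ = 2687.3 + 2102.362 = 4789.662 µg/L·hr
F = (AUC_ev/D_ev)/(AUC_iv/D_iv) = (4789.662/150)/(7159.857/100) = 31.93108/71.59857 = 0.4460

F = 0.446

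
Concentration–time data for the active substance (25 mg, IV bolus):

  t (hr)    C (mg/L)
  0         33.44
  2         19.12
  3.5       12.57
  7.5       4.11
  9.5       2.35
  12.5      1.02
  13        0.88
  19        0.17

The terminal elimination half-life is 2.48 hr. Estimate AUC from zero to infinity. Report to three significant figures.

Trapezoidal AUC_0→19:
  [0→2]: (33.44+19.12)/2 × 2 = 52.56
  [2→3.5]: (19.12+12.57)/2 × 1.5 = 23.7675
  [3.5→7.5]: (12.57+4.11)/2 × 4 = 33.36
  [7.5→9.5]: (4.11+2.35)/2 × 2 = 6.46
  [9.5→12.5]: (2.35+1.02)/2 × 3 = 5.055
  [12.5→13]: (1.02+0.88)/2 × 0.5 = 0.475
  [13→19]: (0.88+0.17)/2 × 6 = 3.15
  Sum = 124.8275 mg/L·hr
k_e = ln2 / t½ = 0.693147 / 2.48 = 0.2795 hr^-1
Extrapolated tail: C_last / k_e = 0.17 / 0.2795 = 0.608
AUC_0→∞ = 124.8275 + 0.608 = 125.4355 mg/L·hr

AUC = 125 mg/L·hr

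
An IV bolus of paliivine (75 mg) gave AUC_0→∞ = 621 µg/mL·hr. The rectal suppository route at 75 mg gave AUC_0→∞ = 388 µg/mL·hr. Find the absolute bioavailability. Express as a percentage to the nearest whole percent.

F = (AUC_ev / D_ev) / (AUC_iv / D_iv)
  = (388/75) / (621/75)
  = 5.17333 / 8.28 = 0.6248
  = 62.48%

F = 62%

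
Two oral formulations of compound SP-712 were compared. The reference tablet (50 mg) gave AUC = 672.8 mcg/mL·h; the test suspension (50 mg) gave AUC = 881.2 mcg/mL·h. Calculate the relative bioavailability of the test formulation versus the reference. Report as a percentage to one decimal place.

F_rel = 131.0%

F_rel = (AUC_test/D_test) / (AUC_ref/D_ref)
      = (881.2/50) / (672.8/50)
      = 17.624 / 13.456 = 1.3098 = 130.98%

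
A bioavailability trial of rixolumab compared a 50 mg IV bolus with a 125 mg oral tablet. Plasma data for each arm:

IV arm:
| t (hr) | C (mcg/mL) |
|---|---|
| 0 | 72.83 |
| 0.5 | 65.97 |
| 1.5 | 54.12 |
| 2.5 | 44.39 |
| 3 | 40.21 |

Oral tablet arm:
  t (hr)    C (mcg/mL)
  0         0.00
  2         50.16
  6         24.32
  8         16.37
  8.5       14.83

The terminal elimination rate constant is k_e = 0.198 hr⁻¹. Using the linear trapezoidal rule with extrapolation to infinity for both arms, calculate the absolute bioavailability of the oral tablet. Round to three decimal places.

Trapezoidal AUC_0→3 (IV):
  [0→0.5]: (72.83+65.97)/2 × 0.5 = 34.7
  [0.5→1.5]: (65.97+54.12)/2 × 1 = 60.045
  [1.5→2.5]: (54.12+44.39)/2 × 1 = 49.255
  [2.5→3]: (44.39+40.21)/2 × 0.5 = 21.15
  Sum = 165.15 mcg/mL·hr
IV tail: 40.21/0.198 = 203.081; AUC_iv,0→∞ = 165.15 + 203.081 = 368.231 mcg/mL·hr
Trapezoidal AUC_0→8.5 (oral tablet):
  [0→2]: (0.00+50.16)/2 × 2 = 50.16
  [2→6]: (50.16+24.32)/2 × 4 = 148.96
  [6→8]: (24.32+16.37)/2 × 2 = 40.69
  [8→8.5]: (16.37+14.83)/2 × 0.5 = 7.8
  Sum = 247.61 mcg/mL·hr
oral tablet tail: 14.83/0.198 = 74.899; AUC_ev,0→∞ = 247.61 + 74.899 = 322.509 mcg/mL·hr
F = (AUC_ev/D_ev)/(AUC_iv/D_iv) = (322.509/125)/(368.231/50) = 2.580072/7.36462 = 0.3503

F = 0.350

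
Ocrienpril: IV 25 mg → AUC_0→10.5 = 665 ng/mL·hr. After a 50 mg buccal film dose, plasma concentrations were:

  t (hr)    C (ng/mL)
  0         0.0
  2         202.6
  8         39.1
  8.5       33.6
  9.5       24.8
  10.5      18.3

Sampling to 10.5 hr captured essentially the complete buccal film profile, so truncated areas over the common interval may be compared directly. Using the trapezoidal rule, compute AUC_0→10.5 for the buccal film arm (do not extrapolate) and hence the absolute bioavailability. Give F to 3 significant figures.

F = 0.749

Trapezoidal AUC_0→10.5 (buccal film):
  [0→2]: (0.0+202.6)/2 × 2 = 202.6
  [2→8]: (202.6+39.1)/2 × 6 = 725.1
  [8→8.5]: (39.1+33.6)/2 × 0.5 = 18.175
  [8.5→9.5]: (33.6+24.8)/2 × 1 = 29.2
  [9.5→10.5]: (24.8+18.3)/2 × 1 = 21.55
  Sum = 996.625 ng/mL·hr
F = (AUC_ev/D_ev)/(AUC_iv/D_iv) = (996.625/50)/(665/25) = 19.9325/26.6 = 0.7493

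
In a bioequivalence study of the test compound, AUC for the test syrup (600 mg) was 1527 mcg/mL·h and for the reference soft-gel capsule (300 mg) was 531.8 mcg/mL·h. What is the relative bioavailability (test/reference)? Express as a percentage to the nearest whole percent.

F_rel = (AUC_test/D_test) / (AUC_ref/D_ref)
      = (1527/600) / (531.8/300)
      = 2.545 / 1.77267 = 1.4357 = 143.57%

F_rel = 144%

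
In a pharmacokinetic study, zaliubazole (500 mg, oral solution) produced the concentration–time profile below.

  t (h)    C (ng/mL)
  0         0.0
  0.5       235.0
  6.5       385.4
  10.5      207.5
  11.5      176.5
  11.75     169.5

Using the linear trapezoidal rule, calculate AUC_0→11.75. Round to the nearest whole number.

AUC = 3341 ng/mL·h

Trapezoidal AUC_0→11.75:
  [0→0.5]: (0.0+235.0)/2 × 0.5 = 58.75
  [0.5→6.5]: (235.0+385.4)/2 × 6 = 1861.2
  [6.5→10.5]: (385.4+207.5)/2 × 4 = 1185.8
  [10.5→11.5]: (207.5+176.5)/2 × 1 = 192.0
  [11.5→11.75]: (176.5+169.5)/2 × 0.25 = 43.25
  Sum = 3341.0 ng/mL·h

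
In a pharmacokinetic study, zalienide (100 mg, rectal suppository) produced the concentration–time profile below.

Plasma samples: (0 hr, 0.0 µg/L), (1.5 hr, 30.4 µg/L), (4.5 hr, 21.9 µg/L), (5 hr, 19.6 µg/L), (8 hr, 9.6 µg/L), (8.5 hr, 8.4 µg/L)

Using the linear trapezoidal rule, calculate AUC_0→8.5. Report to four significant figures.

AUC = 159.9 µg/L·hr

Trapezoidal AUC_0→8.5:
  [0→1.5]: (0.0+30.4)/2 × 1.5 = 22.8
  [1.5→4.5]: (30.4+21.9)/2 × 3 = 78.45
  [4.5→5]: (21.9+19.6)/2 × 0.5 = 10.375
  [5→8]: (19.6+9.6)/2 × 3 = 43.8
  [8→8.5]: (9.6+8.4)/2 × 0.5 = 4.5
  Sum = 159.925 µg/L·hr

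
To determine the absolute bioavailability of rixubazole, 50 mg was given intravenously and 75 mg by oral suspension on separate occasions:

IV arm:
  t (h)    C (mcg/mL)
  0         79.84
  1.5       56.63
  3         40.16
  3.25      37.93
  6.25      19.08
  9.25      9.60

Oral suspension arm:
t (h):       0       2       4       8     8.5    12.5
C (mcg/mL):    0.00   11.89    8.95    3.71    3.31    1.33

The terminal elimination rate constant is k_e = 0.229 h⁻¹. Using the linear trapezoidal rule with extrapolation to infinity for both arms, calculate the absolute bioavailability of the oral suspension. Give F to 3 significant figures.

Trapezoidal AUC_0→9.25 (IV):
  [0→1.5]: (79.84+56.63)/2 × 1.5 = 102.3525
  [1.5→3]: (56.63+40.16)/2 × 1.5 = 72.5925
  [3→3.25]: (40.16+37.93)/2 × 0.25 = 9.76125
  [3.25→6.25]: (37.93+19.08)/2 × 3 = 85.515
  [6.25→9.25]: (19.08+9.60)/2 × 3 = 43.02
  Sum = 313.24125 mcg/mL·h
IV tail: 9.60/0.229 = 41.921; AUC_iv,0→∞ = 313.24125 + 41.921 = 355.16225 mcg/mL·h
Trapezoidal AUC_0→12.5 (oral suspension):
  [0→2]: (0.00+11.89)/2 × 2 = 11.89
  [2→4]: (11.89+8.95)/2 × 2 = 20.84
  [4→8]: (8.95+3.71)/2 × 4 = 25.32
  [8→8.5]: (3.71+3.31)/2 × 0.5 = 1.755
  [8.5→12.5]: (3.31+1.33)/2 × 4 = 9.28
  Sum = 69.085 mcg/mL·h
oral suspension tail: 1.33/0.229 = 5.808; AUC_ev,0→∞ = 69.085 + 5.808 = 74.893 mcg/mL·h
F = (AUC_ev/D_ev)/(AUC_iv/D_iv) = (74.893/75)/(355.16225/50) = 0.998573/7.103245 = 0.1406

F = 0.141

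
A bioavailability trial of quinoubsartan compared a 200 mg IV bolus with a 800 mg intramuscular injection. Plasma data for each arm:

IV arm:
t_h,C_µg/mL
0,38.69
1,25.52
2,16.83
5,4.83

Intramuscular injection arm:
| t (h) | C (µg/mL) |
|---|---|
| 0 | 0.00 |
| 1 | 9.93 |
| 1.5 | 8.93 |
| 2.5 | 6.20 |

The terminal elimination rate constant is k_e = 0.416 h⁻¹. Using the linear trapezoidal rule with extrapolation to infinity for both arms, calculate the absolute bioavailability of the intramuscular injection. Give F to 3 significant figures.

F = 0.0825

Trapezoidal AUC_0→5 (IV):
  [0→1]: (38.69+25.52)/2 × 1 = 32.105
  [1→2]: (25.52+16.83)/2 × 1 = 21.175
  [2→5]: (16.83+4.83)/2 × 3 = 32.49
  Sum = 85.77 µg/mL·h
IV tail: 4.83/0.416 = 11.611; AUC_iv,0→∞ = 85.77 + 11.611 = 97.381 µg/mL·h
Trapezoidal AUC_0→2.5 (intramuscular injection):
  [0→1]: (0.00+9.93)/2 × 1 = 4.965
  [1→1.5]: (9.93+8.93)/2 × 0.5 = 4.715
  [1.5→2.5]: (8.93+6.20)/2 × 1 = 7.565
  Sum = 17.245 µg/mL·h
intramuscular injection tail: 6.20/0.416 = 14.904; AUC_ev,0→∞ = 17.245 + 14.904 = 32.149 µg/mL·h
F = (AUC_ev/D_ev)/(AUC_iv/D_iv) = (32.149/800)/(97.381/200) = 0.04018625/0.486905 = 0.0825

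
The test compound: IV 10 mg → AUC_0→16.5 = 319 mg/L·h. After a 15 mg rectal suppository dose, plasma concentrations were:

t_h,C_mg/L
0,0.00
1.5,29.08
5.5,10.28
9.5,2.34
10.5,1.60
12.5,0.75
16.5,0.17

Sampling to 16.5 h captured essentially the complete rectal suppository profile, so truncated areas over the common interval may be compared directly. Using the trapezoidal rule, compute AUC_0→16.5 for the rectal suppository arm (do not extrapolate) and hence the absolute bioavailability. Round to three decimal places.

Trapezoidal AUC_0→16.5 (rectal suppository):
  [0→1.5]: (0.00+29.08)/2 × 1.5 = 21.81
  [1.5→5.5]: (29.08+10.28)/2 × 4 = 78.72
  [5.5→9.5]: (10.28+2.34)/2 × 4 = 25.24
  [9.5→10.5]: (2.34+1.60)/2 × 1 = 1.97
  [10.5→12.5]: (1.60+0.75)/2 × 2 = 2.35
  [12.5→16.5]: (0.75+0.17)/2 × 4 = 1.84
  Sum = 131.93 mg/L·h
F = (AUC_ev/D_ev)/(AUC_iv/D_iv) = (131.93/15)/(319/10) = 8.79533/31.9 = 0.2757

F = 0.276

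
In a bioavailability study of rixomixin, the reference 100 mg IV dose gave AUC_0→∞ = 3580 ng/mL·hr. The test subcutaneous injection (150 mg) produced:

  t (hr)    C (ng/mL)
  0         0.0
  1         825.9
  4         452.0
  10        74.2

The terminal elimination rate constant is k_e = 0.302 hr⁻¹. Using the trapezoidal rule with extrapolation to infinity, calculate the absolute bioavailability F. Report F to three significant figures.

Trapezoidal AUC_0→10 (subcutaneous injection):
  [0→1]: (0.0+825.9)/2 × 1 = 412.95
  [1→4]: (825.9+452.0)/2 × 3 = 1916.85
  [4→10]: (452.0+74.2)/2 × 6 = 1578.6
  Sum = 3908.4 ng/mL·hr
Tail: C_last/k_e = 74.2/0.302 = 245.695
AUC_0→∞ (subcutaneous injection) = 3908.4 + 245.695 = 4154.095 ng/mL·hr
F = (AUC_ev/D_ev)/(AUC_iv/D_iv) = (4154.095/150)/(3580/100) = 27.694/35.8 = 0.7736

F = 0.774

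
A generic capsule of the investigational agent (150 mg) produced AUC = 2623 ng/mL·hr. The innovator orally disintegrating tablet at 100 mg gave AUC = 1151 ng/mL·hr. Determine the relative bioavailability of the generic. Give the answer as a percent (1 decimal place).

F_rel = 151.9%

F_rel = (AUC_test/D_test) / (AUC_ref/D_ref)
      = (2623/150) / (1151/100)
      = 17.4867 / 11.51 = 1.5193 = 151.93%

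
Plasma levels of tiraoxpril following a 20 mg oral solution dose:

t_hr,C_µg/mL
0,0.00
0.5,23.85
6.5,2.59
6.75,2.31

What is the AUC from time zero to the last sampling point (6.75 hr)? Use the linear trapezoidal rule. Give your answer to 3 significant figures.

AUC = 85.9 µg/mL·hr

Trapezoidal AUC_0→6.75:
  [0→0.5]: (0.00+23.85)/2 × 0.5 = 5.9625
  [0.5→6.5]: (23.85+2.59)/2 × 6 = 79.32
  [6.5→6.75]: (2.59+2.31)/2 × 0.25 = 0.6125
  Sum = 85.895 µg/mL·hr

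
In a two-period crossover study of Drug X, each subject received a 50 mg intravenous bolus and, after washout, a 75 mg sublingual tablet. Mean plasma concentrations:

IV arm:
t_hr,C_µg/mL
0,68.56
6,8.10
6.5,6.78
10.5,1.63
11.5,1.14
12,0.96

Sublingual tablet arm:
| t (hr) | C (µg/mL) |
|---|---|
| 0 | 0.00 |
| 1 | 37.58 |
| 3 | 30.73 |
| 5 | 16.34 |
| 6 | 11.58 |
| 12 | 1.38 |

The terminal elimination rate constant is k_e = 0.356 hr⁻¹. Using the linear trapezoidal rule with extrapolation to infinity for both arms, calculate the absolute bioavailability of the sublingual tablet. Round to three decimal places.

F = 0.499

Trapezoidal AUC_0→12 (IV):
  [0→6]: (68.56+8.10)/2 × 6 = 229.98
  [6→6.5]: (8.10+6.78)/2 × 0.5 = 3.72
  [6.5→10.5]: (6.78+1.63)/2 × 4 = 16.82
  [10.5→11.5]: (1.63+1.14)/2 × 1 = 1.385
  [11.5→12]: (1.14+0.96)/2 × 0.5 = 0.525
  Sum = 252.43 µg/mL·hr
IV tail: 0.96/0.356 = 2.697; AUC_iv,0→∞ = 252.43 + 2.697 = 255.127 µg/mL·hr
Trapezoidal AUC_0→12 (sublingual tablet):
  [0→1]: (0.00+37.58)/2 × 1 = 18.79
  [1→3]: (37.58+30.73)/2 × 2 = 68.31
  [3→5]: (30.73+16.34)/2 × 2 = 47.07
  [5→6]: (16.34+11.58)/2 × 1 = 13.96
  [6→12]: (11.58+1.38)/2 × 6 = 38.88
  Sum = 187.01 µg/mL·hr
sublingual tablet tail: 1.38/0.356 = 3.876; AUC_ev,0→∞ = 187.01 + 3.876 = 190.886 µg/mL·hr
F = (AUC_ev/D_ev)/(AUC_iv/D_iv) = (190.886/75)/(255.127/50) = 2.54515/5.10254 = 0.4988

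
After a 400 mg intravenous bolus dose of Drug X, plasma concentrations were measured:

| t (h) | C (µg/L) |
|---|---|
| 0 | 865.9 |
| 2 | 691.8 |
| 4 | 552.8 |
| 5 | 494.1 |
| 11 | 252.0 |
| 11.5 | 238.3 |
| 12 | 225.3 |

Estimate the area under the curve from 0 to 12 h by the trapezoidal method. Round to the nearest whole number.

Trapezoidal AUC_0→12:
  [0→2]: (865.9+691.8)/2 × 2 = 1557.7
  [2→4]: (691.8+552.8)/2 × 2 = 1244.6
  [4→5]: (552.8+494.1)/2 × 1 = 523.45
  [5→11]: (494.1+252.0)/2 × 6 = 2238.3
  [11→11.5]: (252.0+238.3)/2 × 0.5 = 122.575
  [11.5→12]: (238.3+225.3)/2 × 0.5 = 115.9
  Sum = 5802.525 µg/L·h

AUC = 5803 µg/L·h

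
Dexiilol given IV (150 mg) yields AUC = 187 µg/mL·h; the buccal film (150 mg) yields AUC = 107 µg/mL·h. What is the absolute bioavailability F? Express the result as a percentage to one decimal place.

F = 57.2%

F = (AUC_ev / D_ev) / (AUC_iv / D_iv)
  = (107/150) / (187/150)
  = 0.713333 / 1.24667 = 0.5722
  = 57.22%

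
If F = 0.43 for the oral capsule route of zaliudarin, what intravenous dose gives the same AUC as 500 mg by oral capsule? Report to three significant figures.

Systemic exposure from an extravascular dose = F × D_ev, so the equivalent IV dose is F × D_ev.
D_iv = F × D_ev = 0.43 × 500 = 215 mg

D_iv = 215 mg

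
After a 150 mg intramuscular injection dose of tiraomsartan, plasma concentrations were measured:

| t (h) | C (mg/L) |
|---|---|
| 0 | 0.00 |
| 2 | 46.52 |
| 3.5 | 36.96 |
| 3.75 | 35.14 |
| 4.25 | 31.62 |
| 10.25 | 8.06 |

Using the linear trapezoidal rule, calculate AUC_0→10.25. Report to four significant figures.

AUC = 253.9 mg/L·h

Trapezoidal AUC_0→10.25:
  [0→2]: (0.00+46.52)/2 × 2 = 46.52
  [2→3.5]: (46.52+36.96)/2 × 1.5 = 62.61
  [3.5→3.75]: (36.96+35.14)/2 × 0.25 = 9.0125
  [3.75→4.25]: (35.14+31.62)/2 × 0.5 = 16.69
  [4.25→10.25]: (31.62+8.06)/2 × 6 = 119.04
  Sum = 253.8725 mg/L·h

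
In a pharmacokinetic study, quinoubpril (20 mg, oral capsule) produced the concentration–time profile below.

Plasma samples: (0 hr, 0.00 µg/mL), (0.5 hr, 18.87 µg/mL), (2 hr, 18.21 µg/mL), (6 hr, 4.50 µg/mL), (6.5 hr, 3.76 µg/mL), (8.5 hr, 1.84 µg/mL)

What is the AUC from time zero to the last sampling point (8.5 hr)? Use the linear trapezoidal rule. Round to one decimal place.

Trapezoidal AUC_0→8.5:
  [0→0.5]: (0.00+18.87)/2 × 0.5 = 4.7175
  [0.5→2]: (18.87+18.21)/2 × 1.5 = 27.81
  [2→6]: (18.21+4.50)/2 × 4 = 45.42
  [6→6.5]: (4.50+3.76)/2 × 0.5 = 2.065
  [6.5→8.5]: (3.76+1.84)/2 × 2 = 5.6
  Sum = 85.6125 µg/mL·hr

AUC = 85.6 µg/mL·hr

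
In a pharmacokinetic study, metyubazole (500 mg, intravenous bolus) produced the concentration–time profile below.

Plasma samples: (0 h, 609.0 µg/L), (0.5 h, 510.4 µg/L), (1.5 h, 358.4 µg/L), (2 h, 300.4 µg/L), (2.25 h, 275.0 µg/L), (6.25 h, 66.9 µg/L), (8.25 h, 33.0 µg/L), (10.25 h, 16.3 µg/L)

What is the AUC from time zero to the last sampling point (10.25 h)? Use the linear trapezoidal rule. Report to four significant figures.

AUC = 1784 µg/L·h

Trapezoidal AUC_0→10.25:
  [0→0.5]: (609.0+510.4)/2 × 0.5 = 279.85
  [0.5→1.5]: (510.4+358.4)/2 × 1 = 434.4
  [1.5→2]: (358.4+300.4)/2 × 0.5 = 164.7
  [2→2.25]: (300.4+275.0)/2 × 0.25 = 71.925
  [2.25→6.25]: (275.0+66.9)/2 × 4 = 683.8
  [6.25→8.25]: (66.9+33.0)/2 × 2 = 99.9
  [8.25→10.25]: (33.0+16.3)/2 × 2 = 49.3
  Sum = 1783.875 µg/L·h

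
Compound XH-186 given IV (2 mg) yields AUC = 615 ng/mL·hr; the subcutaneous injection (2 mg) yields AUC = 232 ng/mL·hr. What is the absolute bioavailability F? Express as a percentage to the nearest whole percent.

F = (AUC_ev / D_ev) / (AUC_iv / D_iv)
  = (232/2) / (615/2)
  = 116 / 307.5 = 0.3772
  = 37.72%

F = 38%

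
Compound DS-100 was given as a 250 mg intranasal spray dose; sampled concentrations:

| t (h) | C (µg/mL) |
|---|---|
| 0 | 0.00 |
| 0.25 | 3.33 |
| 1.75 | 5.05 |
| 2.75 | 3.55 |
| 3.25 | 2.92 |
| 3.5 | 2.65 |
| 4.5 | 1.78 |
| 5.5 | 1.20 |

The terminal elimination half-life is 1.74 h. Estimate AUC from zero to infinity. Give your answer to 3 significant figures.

Trapezoidal AUC_0→5.5:
  [0→0.25]: (0.00+3.33)/2 × 0.25 = 0.41625
  [0.25→1.75]: (3.33+5.05)/2 × 1.5 = 6.285
  [1.75→2.75]: (5.05+3.55)/2 × 1 = 4.3
  [2.75→3.25]: (3.55+2.92)/2 × 0.5 = 1.6175
  [3.25→3.5]: (2.92+2.65)/2 × 0.25 = 0.69625
  [3.5→4.5]: (2.65+1.78)/2 × 1 = 2.215
  [4.5→5.5]: (1.78+1.20)/2 × 1 = 1.49
  Sum = 17.02 µg/mL·h
k_e = ln2 / t½ = 0.693147 / 1.74 = 0.3984 h^-1
Extrapolated tail: C_last / k_e = 1.20 / 0.3984 = 3.012
AUC_0→∞ = 17.02 + 3.012 = 20.032 µg/mL·h

AUC = 20.0 µg/mL·h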